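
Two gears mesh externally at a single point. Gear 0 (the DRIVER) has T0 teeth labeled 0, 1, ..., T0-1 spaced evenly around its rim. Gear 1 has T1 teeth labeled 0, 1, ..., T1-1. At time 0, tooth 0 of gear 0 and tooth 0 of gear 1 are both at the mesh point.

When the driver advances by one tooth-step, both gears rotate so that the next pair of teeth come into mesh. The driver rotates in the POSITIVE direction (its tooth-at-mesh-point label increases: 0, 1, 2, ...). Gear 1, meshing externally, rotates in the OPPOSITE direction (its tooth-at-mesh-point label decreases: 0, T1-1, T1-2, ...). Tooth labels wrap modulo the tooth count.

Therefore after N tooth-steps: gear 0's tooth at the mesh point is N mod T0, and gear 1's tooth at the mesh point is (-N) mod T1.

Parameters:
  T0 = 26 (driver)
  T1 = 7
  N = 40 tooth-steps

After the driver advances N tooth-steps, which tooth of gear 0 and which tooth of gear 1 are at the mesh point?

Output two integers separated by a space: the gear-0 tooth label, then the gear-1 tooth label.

Answer: 14 2

Derivation:
Gear 0 (driver, T0=26): tooth at mesh = N mod T0
  40 = 1 * 26 + 14, so 40 mod 26 = 14
  gear 0 tooth = 14
Gear 1 (driven, T1=7): tooth at mesh = (-N) mod T1
  40 = 5 * 7 + 5, so 40 mod 7 = 5
  (-40) mod 7 = (-5) mod 7 = 7 - 5 = 2
Mesh after 40 steps: gear-0 tooth 14 meets gear-1 tooth 2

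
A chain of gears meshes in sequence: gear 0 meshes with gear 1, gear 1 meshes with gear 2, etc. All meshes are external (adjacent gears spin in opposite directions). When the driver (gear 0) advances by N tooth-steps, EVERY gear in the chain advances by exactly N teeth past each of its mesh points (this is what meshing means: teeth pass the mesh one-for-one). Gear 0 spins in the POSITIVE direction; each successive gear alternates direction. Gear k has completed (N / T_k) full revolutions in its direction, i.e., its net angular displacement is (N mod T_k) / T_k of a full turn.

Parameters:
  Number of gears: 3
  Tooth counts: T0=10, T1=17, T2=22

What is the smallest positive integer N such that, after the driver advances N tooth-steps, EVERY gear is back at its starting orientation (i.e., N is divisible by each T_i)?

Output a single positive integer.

Gear k returns to start when N is a multiple of T_k.
All gears at start simultaneously when N is a common multiple of [10, 17, 22]; the smallest such N is lcm(10, 17, 22).
Start: lcm = T0 = 10
Fold in T1=17: gcd(10, 17) = 1; lcm(10, 17) = 10 * 17 / 1 = 170 / 1 = 170
Fold in T2=22: gcd(170, 22) = 2; lcm(170, 22) = 170 * 22 / 2 = 3740 / 2 = 1870
Full cycle length = 1870

Answer: 1870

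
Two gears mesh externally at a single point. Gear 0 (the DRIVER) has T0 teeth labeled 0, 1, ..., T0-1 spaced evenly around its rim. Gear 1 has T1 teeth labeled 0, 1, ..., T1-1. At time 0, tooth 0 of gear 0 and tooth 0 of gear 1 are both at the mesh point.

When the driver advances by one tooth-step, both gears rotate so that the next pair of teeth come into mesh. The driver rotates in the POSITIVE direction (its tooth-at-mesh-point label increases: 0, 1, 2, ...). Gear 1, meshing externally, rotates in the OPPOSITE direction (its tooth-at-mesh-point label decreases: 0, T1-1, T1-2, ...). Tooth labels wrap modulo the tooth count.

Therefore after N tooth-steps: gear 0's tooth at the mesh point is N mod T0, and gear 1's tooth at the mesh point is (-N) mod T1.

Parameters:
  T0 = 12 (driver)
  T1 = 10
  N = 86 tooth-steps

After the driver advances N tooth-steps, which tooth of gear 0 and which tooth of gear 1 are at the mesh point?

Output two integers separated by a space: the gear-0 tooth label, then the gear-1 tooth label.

Gear 0 (driver, T0=12): tooth at mesh = N mod T0
  86 = 7 * 12 + 2, so 86 mod 12 = 2
  gear 0 tooth = 2
Gear 1 (driven, T1=10): tooth at mesh = (-N) mod T1
  86 = 8 * 10 + 6, so 86 mod 10 = 6
  (-86) mod 10 = (-6) mod 10 = 10 - 6 = 4
Mesh after 86 steps: gear-0 tooth 2 meets gear-1 tooth 4

Answer: 2 4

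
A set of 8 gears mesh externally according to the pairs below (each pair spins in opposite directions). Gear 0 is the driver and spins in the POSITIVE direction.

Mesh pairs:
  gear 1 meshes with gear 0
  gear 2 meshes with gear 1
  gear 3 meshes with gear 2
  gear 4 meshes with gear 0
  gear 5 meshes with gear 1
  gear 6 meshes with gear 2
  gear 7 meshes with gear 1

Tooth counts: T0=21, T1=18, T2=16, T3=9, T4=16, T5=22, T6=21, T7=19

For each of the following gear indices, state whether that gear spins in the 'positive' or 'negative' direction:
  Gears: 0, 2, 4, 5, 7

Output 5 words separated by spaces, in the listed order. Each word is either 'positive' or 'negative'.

Answer: positive positive negative positive positive

Derivation:
Gear 0 (driver): positive (depth 0)
  gear 1: meshes with gear 0 -> depth 1 -> negative (opposite of gear 0)
  gear 2: meshes with gear 1 -> depth 2 -> positive (opposite of gear 1)
  gear 3: meshes with gear 2 -> depth 3 -> negative (opposite of gear 2)
  gear 4: meshes with gear 0 -> depth 1 -> negative (opposite of gear 0)
  gear 5: meshes with gear 1 -> depth 2 -> positive (opposite of gear 1)
  gear 6: meshes with gear 2 -> depth 3 -> negative (opposite of gear 2)
  gear 7: meshes with gear 1 -> depth 2 -> positive (opposite of gear 1)
Queried indices 0, 2, 4, 5, 7 -> positive, positive, negative, positive, positive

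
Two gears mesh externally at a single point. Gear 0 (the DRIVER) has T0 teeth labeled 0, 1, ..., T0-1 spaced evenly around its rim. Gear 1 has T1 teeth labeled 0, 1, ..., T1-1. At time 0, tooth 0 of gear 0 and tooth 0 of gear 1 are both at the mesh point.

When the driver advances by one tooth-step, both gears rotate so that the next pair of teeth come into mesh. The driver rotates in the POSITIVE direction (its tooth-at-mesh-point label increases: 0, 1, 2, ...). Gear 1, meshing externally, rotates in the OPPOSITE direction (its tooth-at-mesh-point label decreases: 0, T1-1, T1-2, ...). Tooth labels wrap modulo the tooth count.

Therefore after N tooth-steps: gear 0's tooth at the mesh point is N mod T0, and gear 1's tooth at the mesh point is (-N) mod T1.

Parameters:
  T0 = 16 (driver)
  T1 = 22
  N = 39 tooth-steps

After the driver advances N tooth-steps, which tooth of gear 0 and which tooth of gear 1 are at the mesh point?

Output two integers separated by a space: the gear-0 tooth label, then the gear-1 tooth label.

Answer: 7 5

Derivation:
Gear 0 (driver, T0=16): tooth at mesh = N mod T0
  39 = 2 * 16 + 7, so 39 mod 16 = 7
  gear 0 tooth = 7
Gear 1 (driven, T1=22): tooth at mesh = (-N) mod T1
  39 = 1 * 22 + 17, so 39 mod 22 = 17
  (-39) mod 22 = (-17) mod 22 = 22 - 17 = 5
Mesh after 39 steps: gear-0 tooth 7 meets gear-1 tooth 5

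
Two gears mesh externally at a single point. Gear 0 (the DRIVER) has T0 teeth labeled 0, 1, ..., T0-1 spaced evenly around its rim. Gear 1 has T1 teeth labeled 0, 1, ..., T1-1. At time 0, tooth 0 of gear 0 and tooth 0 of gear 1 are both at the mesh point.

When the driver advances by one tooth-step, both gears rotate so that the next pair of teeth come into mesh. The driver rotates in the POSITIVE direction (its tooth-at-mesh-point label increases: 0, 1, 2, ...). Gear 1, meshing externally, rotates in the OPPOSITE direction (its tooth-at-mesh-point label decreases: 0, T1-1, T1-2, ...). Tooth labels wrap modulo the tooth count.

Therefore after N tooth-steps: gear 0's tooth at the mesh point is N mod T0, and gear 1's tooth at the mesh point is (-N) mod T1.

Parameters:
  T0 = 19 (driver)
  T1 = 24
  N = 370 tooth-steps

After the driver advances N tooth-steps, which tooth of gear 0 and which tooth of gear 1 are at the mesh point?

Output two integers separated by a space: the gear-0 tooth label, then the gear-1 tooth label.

Gear 0 (driver, T0=19): tooth at mesh = N mod T0
  370 = 19 * 19 + 9, so 370 mod 19 = 9
  gear 0 tooth = 9
Gear 1 (driven, T1=24): tooth at mesh = (-N) mod T1
  370 = 15 * 24 + 10, so 370 mod 24 = 10
  (-370) mod 24 = (-10) mod 24 = 24 - 10 = 14
Mesh after 370 steps: gear-0 tooth 9 meets gear-1 tooth 14

Answer: 9 14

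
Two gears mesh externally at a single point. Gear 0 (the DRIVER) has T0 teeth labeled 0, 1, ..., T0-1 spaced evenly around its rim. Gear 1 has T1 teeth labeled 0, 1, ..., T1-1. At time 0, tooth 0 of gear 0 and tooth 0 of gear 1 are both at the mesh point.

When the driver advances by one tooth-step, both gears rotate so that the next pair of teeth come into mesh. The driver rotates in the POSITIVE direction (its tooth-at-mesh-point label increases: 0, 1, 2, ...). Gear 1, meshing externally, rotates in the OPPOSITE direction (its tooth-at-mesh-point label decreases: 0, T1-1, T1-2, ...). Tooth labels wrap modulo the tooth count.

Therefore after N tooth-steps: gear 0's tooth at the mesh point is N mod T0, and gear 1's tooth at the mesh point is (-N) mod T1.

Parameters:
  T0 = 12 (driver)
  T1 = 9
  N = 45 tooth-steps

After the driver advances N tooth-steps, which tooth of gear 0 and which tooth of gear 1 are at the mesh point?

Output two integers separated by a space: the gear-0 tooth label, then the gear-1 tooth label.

Gear 0 (driver, T0=12): tooth at mesh = N mod T0
  45 = 3 * 12 + 9, so 45 mod 12 = 9
  gear 0 tooth = 9
Gear 1 (driven, T1=9): tooth at mesh = (-N) mod T1
  45 = 5 * 9 + 0, so 45 mod 9 = 0
  (-45) mod 9 = 0
Mesh after 45 steps: gear-0 tooth 9 meets gear-1 tooth 0

Answer: 9 0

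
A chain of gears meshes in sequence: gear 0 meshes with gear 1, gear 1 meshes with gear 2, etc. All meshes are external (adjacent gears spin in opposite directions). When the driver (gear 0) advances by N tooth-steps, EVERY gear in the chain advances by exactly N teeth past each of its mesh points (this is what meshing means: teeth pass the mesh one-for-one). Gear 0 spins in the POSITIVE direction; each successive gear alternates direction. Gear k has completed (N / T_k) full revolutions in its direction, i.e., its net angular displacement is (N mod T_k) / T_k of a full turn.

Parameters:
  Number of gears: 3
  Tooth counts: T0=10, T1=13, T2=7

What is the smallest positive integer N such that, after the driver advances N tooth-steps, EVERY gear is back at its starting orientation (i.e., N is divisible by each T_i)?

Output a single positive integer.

Gear k returns to start when N is a multiple of T_k.
All gears at start simultaneously when N is a common multiple of [10, 13, 7]; the smallest such N is lcm(10, 13, 7).
Start: lcm = T0 = 10
Fold in T1=13: gcd(10, 13) = 1; lcm(10, 13) = 10 * 13 / 1 = 130 / 1 = 130
Fold in T2=7: gcd(130, 7) = 1; lcm(130, 7) = 130 * 7 / 1 = 910 / 1 = 910
Full cycle length = 910

Answer: 910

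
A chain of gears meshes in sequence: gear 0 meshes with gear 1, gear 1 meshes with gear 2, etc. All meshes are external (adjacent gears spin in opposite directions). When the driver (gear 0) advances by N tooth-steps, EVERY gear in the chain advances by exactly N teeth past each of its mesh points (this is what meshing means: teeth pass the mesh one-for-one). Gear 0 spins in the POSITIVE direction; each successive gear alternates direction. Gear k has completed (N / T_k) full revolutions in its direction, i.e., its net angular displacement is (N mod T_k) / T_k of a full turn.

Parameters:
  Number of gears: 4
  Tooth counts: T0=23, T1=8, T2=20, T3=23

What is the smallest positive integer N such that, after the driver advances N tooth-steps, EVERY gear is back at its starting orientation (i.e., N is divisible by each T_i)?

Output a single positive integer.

Gear k returns to start when N is a multiple of T_k.
All gears at start simultaneously when N is a common multiple of [23, 8, 20, 23]; the smallest such N is lcm(23, 8, 20, 23).
Start: lcm = T0 = 23
Fold in T1=8: gcd(23, 8) = 1; lcm(23, 8) = 23 * 8 / 1 = 184 / 1 = 184
Fold in T2=20: gcd(184, 20) = 4; lcm(184, 20) = 184 * 20 / 4 = 3680 / 4 = 920
Fold in T3=23: gcd(920, 23) = 23; lcm(920, 23) = 920 * 23 / 23 = 21160 / 23 = 920
Full cycle length = 920

Answer: 920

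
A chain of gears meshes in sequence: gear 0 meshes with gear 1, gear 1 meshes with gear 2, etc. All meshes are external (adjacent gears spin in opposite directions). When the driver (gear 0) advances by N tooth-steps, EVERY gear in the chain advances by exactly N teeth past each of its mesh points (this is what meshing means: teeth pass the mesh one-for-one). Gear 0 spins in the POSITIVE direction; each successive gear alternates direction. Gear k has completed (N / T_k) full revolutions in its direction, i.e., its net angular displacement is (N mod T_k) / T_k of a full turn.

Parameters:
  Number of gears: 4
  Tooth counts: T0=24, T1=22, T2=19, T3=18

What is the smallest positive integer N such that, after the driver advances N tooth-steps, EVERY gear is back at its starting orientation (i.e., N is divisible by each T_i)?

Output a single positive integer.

Gear k returns to start when N is a multiple of T_k.
All gears at start simultaneously when N is a common multiple of [24, 22, 19, 18]; the smallest such N is lcm(24, 22, 19, 18).
Start: lcm = T0 = 24
Fold in T1=22: gcd(24, 22) = 2; lcm(24, 22) = 24 * 22 / 2 = 528 / 2 = 264
Fold in T2=19: gcd(264, 19) = 1; lcm(264, 19) = 264 * 19 / 1 = 5016 / 1 = 5016
Fold in T3=18: gcd(5016, 18) = 6; lcm(5016, 18) = 5016 * 18 / 6 = 90288 / 6 = 15048
Full cycle length = 15048

Answer: 15048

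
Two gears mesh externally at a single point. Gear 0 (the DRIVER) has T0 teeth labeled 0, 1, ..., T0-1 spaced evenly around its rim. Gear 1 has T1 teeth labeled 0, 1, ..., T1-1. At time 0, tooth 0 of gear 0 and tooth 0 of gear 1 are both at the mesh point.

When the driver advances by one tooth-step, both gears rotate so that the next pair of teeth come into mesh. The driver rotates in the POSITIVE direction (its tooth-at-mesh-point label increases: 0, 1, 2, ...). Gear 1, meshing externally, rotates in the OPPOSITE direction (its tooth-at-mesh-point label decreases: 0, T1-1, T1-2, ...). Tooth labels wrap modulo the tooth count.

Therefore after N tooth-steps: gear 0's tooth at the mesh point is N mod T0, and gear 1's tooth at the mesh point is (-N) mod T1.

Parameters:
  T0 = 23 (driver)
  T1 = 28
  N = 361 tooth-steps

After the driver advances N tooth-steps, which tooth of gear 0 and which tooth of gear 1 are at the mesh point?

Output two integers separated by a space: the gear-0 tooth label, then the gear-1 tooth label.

Gear 0 (driver, T0=23): tooth at mesh = N mod T0
  361 = 15 * 23 + 16, so 361 mod 23 = 16
  gear 0 tooth = 16
Gear 1 (driven, T1=28): tooth at mesh = (-N) mod T1
  361 = 12 * 28 + 25, so 361 mod 28 = 25
  (-361) mod 28 = (-25) mod 28 = 28 - 25 = 3
Mesh after 361 steps: gear-0 tooth 16 meets gear-1 tooth 3

Answer: 16 3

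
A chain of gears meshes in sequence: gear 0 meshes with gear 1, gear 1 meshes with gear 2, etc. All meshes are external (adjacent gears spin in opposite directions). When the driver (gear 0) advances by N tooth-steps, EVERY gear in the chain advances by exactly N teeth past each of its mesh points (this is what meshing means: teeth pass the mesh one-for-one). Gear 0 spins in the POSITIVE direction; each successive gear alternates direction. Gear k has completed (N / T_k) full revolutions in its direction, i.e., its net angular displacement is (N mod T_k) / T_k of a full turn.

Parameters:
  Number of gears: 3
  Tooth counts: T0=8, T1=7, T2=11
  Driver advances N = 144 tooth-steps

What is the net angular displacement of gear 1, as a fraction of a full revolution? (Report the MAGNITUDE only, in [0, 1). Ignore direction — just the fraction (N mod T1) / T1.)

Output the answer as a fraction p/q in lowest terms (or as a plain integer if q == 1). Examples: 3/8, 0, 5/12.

Answer: 4/7

Derivation:
Chain of 3 gears, tooth counts: [8, 7, 11]
  gear 0: T0=8, direction=positive, advance = 144 mod 8 = 0 teeth = 0/8 turn
  gear 1: T1=7, direction=negative, advance = 144 mod 7 = 4 teeth = 4/7 turn
  gear 2: T2=11, direction=positive, advance = 144 mod 11 = 1 teeth = 1/11 turn
Gear 1: 144 mod 7 = 4
Fraction = 4 / 7 = 4/7 (gcd(4,7)=1) = 4/7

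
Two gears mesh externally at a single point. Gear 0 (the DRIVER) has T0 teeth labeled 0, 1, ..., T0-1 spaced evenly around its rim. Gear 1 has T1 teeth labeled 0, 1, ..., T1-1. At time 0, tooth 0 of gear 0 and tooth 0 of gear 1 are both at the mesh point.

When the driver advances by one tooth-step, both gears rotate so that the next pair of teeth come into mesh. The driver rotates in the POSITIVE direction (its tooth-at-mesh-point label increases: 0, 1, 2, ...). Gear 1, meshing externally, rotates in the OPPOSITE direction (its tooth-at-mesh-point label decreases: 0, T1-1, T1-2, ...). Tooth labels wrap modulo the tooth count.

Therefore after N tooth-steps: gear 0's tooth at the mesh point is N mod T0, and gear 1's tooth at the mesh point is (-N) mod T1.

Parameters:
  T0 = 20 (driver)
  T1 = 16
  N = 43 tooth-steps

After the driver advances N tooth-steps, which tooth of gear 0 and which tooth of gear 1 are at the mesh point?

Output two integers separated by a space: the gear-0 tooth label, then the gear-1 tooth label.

Gear 0 (driver, T0=20): tooth at mesh = N mod T0
  43 = 2 * 20 + 3, so 43 mod 20 = 3
  gear 0 tooth = 3
Gear 1 (driven, T1=16): tooth at mesh = (-N) mod T1
  43 = 2 * 16 + 11, so 43 mod 16 = 11
  (-43) mod 16 = (-11) mod 16 = 16 - 11 = 5
Mesh after 43 steps: gear-0 tooth 3 meets gear-1 tooth 5

Answer: 3 5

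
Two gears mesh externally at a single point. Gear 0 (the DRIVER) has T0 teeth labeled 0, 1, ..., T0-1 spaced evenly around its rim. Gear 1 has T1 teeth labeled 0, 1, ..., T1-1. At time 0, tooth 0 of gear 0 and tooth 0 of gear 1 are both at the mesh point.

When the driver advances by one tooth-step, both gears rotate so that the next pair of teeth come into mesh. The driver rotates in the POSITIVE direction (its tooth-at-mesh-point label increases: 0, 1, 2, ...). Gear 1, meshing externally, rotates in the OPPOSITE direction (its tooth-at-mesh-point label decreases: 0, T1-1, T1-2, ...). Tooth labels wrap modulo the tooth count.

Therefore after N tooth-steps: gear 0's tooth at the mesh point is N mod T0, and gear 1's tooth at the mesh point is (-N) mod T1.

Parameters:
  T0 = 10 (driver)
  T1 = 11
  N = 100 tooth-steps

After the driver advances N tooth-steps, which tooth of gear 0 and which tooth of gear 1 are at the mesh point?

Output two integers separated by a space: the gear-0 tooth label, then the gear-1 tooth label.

Answer: 0 10

Derivation:
Gear 0 (driver, T0=10): tooth at mesh = N mod T0
  100 = 10 * 10 + 0, so 100 mod 10 = 0
  gear 0 tooth = 0
Gear 1 (driven, T1=11): tooth at mesh = (-N) mod T1
  100 = 9 * 11 + 1, so 100 mod 11 = 1
  (-100) mod 11 = (-1) mod 11 = 11 - 1 = 10
Mesh after 100 steps: gear-0 tooth 0 meets gear-1 tooth 10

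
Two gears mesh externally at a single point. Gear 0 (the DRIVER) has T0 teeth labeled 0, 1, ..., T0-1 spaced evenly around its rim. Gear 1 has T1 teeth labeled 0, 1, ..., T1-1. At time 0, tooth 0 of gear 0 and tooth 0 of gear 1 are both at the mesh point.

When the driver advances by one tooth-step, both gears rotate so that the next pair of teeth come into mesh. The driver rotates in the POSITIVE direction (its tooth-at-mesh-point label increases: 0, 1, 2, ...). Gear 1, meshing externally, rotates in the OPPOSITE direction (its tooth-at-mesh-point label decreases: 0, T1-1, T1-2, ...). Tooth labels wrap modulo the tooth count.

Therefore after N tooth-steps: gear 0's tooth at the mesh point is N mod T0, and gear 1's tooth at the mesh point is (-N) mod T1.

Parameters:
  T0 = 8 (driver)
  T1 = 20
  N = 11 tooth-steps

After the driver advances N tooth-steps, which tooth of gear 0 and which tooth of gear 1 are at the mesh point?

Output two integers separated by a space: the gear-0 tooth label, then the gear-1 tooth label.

Answer: 3 9

Derivation:
Gear 0 (driver, T0=8): tooth at mesh = N mod T0
  11 = 1 * 8 + 3, so 11 mod 8 = 3
  gear 0 tooth = 3
Gear 1 (driven, T1=20): tooth at mesh = (-N) mod T1
  11 = 0 * 20 + 11, so 11 mod 20 = 11
  (-11) mod 20 = (-11) mod 20 = 20 - 11 = 9
Mesh after 11 steps: gear-0 tooth 3 meets gear-1 tooth 9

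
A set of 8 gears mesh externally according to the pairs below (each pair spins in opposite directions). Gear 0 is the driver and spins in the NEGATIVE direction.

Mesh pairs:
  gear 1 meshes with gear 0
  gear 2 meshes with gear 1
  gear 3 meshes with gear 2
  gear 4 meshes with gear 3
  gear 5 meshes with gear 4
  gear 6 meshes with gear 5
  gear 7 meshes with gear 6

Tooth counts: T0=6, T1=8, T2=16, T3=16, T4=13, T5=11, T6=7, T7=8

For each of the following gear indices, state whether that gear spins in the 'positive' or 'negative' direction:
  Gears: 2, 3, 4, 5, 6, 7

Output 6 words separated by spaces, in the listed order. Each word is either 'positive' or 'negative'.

Gear 0 (driver): negative (depth 0)
  gear 1: meshes with gear 0 -> depth 1 -> positive (opposite of gear 0)
  gear 2: meshes with gear 1 -> depth 2 -> negative (opposite of gear 1)
  gear 3: meshes with gear 2 -> depth 3 -> positive (opposite of gear 2)
  gear 4: meshes with gear 3 -> depth 4 -> negative (opposite of gear 3)
  gear 5: meshes with gear 4 -> depth 5 -> positive (opposite of gear 4)
  gear 6: meshes with gear 5 -> depth 6 -> negative (opposite of gear 5)
  gear 7: meshes with gear 6 -> depth 7 -> positive (opposite of gear 6)
Queried indices 2, 3, 4, 5, 6, 7 -> negative, positive, negative, positive, negative, positive

Answer: negative positive negative positive negative positive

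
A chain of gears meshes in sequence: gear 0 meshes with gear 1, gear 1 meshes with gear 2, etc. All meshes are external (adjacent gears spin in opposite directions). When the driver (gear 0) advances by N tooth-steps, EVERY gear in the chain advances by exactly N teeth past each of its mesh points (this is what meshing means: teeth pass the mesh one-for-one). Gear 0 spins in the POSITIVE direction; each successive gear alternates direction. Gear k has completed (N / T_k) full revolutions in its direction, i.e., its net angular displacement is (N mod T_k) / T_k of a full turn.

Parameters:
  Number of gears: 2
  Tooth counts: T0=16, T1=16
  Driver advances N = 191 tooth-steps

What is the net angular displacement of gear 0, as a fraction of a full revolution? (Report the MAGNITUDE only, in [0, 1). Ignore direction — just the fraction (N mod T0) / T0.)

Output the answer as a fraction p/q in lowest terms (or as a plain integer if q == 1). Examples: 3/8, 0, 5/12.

Answer: 15/16

Derivation:
Chain of 2 gears, tooth counts: [16, 16]
  gear 0: T0=16, direction=positive, advance = 191 mod 16 = 15 teeth = 15/16 turn
  gear 1: T1=16, direction=negative, advance = 191 mod 16 = 15 teeth = 15/16 turn
Gear 0: 191 mod 16 = 15
Fraction = 15 / 16 = 15/16 (gcd(15,16)=1) = 15/16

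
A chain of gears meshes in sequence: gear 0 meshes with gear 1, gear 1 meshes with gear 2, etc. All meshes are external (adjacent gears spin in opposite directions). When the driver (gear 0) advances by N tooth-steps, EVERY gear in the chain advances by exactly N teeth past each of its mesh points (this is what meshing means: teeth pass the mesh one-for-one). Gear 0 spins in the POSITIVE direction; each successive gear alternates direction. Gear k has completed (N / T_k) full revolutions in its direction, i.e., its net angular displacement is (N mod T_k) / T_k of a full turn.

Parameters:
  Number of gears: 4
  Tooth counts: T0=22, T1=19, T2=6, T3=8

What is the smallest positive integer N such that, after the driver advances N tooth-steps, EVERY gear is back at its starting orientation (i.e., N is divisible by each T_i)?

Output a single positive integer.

Answer: 5016

Derivation:
Gear k returns to start when N is a multiple of T_k.
All gears at start simultaneously when N is a common multiple of [22, 19, 6, 8]; the smallest such N is lcm(22, 19, 6, 8).
Start: lcm = T0 = 22
Fold in T1=19: gcd(22, 19) = 1; lcm(22, 19) = 22 * 19 / 1 = 418 / 1 = 418
Fold in T2=6: gcd(418, 6) = 2; lcm(418, 6) = 418 * 6 / 2 = 2508 / 2 = 1254
Fold in T3=8: gcd(1254, 8) = 2; lcm(1254, 8) = 1254 * 8 / 2 = 10032 / 2 = 5016
Full cycle length = 5016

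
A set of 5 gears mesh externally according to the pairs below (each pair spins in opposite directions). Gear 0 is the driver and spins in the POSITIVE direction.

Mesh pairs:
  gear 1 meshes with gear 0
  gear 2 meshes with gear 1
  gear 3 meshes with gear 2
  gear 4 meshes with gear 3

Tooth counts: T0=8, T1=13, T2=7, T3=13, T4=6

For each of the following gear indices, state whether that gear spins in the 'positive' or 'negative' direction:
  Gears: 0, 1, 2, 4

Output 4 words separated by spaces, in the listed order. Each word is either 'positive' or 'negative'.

Answer: positive negative positive positive

Derivation:
Gear 0 (driver): positive (depth 0)
  gear 1: meshes with gear 0 -> depth 1 -> negative (opposite of gear 0)
  gear 2: meshes with gear 1 -> depth 2 -> positive (opposite of gear 1)
  gear 3: meshes with gear 2 -> depth 3 -> negative (opposite of gear 2)
  gear 4: meshes with gear 3 -> depth 4 -> positive (opposite of gear 3)
Queried indices 0, 1, 2, 4 -> positive, negative, positive, positive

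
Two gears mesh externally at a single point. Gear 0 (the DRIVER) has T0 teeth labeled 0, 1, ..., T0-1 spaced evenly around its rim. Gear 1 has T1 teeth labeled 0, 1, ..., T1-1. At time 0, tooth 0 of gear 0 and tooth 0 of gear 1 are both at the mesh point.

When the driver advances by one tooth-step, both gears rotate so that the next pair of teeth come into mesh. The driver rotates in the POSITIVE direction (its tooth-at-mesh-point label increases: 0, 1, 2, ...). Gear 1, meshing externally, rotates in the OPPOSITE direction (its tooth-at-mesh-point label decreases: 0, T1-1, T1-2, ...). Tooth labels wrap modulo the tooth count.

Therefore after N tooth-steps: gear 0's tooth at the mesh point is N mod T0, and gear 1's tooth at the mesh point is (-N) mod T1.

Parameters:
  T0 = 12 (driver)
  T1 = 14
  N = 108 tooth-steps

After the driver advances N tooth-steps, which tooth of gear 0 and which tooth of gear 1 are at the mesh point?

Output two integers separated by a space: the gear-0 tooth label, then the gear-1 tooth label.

Answer: 0 4

Derivation:
Gear 0 (driver, T0=12): tooth at mesh = N mod T0
  108 = 9 * 12 + 0, so 108 mod 12 = 0
  gear 0 tooth = 0
Gear 1 (driven, T1=14): tooth at mesh = (-N) mod T1
  108 = 7 * 14 + 10, so 108 mod 14 = 10
  (-108) mod 14 = (-10) mod 14 = 14 - 10 = 4
Mesh after 108 steps: gear-0 tooth 0 meets gear-1 tooth 4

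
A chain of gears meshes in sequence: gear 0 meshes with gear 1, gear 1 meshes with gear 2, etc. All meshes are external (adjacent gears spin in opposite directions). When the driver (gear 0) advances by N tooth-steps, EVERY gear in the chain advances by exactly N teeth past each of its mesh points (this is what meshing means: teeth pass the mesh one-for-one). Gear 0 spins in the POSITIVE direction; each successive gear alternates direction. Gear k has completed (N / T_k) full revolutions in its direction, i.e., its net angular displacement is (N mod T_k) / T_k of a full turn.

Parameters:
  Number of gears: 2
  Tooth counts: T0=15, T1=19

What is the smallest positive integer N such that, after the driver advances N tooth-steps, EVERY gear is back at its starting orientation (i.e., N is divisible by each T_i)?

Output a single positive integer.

Answer: 285

Derivation:
Gear k returns to start when N is a multiple of T_k.
All gears at start simultaneously when N is a common multiple of [15, 19]; the smallest such N is lcm(15, 19).
Start: lcm = T0 = 15
Fold in T1=19: gcd(15, 19) = 1; lcm(15, 19) = 15 * 19 / 1 = 285 / 1 = 285
Full cycle length = 285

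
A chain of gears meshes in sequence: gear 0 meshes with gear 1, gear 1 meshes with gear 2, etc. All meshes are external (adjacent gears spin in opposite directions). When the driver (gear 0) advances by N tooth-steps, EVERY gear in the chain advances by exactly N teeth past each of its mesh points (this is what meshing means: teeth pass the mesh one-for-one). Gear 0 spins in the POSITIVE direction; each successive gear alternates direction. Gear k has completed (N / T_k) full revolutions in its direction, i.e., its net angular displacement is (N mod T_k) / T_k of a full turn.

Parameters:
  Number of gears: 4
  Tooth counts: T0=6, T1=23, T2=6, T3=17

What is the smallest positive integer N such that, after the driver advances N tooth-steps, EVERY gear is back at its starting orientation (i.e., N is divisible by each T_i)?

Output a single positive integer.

Gear k returns to start when N is a multiple of T_k.
All gears at start simultaneously when N is a common multiple of [6, 23, 6, 17]; the smallest such N is lcm(6, 23, 6, 17).
Start: lcm = T0 = 6
Fold in T1=23: gcd(6, 23) = 1; lcm(6, 23) = 6 * 23 / 1 = 138 / 1 = 138
Fold in T2=6: gcd(138, 6) = 6; lcm(138, 6) = 138 * 6 / 6 = 828 / 6 = 138
Fold in T3=17: gcd(138, 17) = 1; lcm(138, 17) = 138 * 17 / 1 = 2346 / 1 = 2346
Full cycle length = 2346

Answer: 2346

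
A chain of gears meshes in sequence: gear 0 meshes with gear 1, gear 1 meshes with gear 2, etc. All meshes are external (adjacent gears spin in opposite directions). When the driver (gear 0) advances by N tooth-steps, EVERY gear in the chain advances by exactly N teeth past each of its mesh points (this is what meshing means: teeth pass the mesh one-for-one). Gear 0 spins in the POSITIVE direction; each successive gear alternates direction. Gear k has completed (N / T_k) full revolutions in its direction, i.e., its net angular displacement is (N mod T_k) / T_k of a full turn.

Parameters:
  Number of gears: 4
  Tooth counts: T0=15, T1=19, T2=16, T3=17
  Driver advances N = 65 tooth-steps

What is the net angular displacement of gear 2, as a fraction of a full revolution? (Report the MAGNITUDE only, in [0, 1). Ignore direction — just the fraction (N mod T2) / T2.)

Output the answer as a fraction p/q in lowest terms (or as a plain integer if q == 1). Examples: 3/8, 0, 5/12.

Chain of 4 gears, tooth counts: [15, 19, 16, 17]
  gear 0: T0=15, direction=positive, advance = 65 mod 15 = 5 teeth = 5/15 turn
  gear 1: T1=19, direction=negative, advance = 65 mod 19 = 8 teeth = 8/19 turn
  gear 2: T2=16, direction=positive, advance = 65 mod 16 = 1 teeth = 1/16 turn
  gear 3: T3=17, direction=negative, advance = 65 mod 17 = 14 teeth = 14/17 turn
Gear 2: 65 mod 16 = 1
Fraction = 1 / 16 = 1/16 (gcd(1,16)=1) = 1/16

Answer: 1/16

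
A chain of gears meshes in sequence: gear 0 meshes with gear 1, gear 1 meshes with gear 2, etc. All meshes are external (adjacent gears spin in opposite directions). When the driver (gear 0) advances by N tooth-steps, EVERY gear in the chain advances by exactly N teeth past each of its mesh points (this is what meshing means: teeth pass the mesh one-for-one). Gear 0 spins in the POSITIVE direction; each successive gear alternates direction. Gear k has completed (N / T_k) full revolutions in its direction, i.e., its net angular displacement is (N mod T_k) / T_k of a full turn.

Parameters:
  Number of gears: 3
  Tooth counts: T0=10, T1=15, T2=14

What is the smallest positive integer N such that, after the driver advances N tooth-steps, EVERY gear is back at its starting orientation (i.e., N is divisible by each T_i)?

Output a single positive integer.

Answer: 210

Derivation:
Gear k returns to start when N is a multiple of T_k.
All gears at start simultaneously when N is a common multiple of [10, 15, 14]; the smallest such N is lcm(10, 15, 14).
Start: lcm = T0 = 10
Fold in T1=15: gcd(10, 15) = 5; lcm(10, 15) = 10 * 15 / 5 = 150 / 5 = 30
Fold in T2=14: gcd(30, 14) = 2; lcm(30, 14) = 30 * 14 / 2 = 420 / 2 = 210
Full cycle length = 210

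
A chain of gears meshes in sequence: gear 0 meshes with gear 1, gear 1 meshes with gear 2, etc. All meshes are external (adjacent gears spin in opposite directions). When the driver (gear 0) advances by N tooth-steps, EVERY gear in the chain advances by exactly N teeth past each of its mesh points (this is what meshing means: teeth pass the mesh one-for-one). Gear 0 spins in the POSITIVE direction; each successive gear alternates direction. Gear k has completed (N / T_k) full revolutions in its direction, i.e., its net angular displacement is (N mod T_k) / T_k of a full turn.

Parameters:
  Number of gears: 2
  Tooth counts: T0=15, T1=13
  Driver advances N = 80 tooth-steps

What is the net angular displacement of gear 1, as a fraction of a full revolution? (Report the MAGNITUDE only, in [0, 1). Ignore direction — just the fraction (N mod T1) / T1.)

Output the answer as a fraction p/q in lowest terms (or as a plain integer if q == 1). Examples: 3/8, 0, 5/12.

Answer: 2/13

Derivation:
Chain of 2 gears, tooth counts: [15, 13]
  gear 0: T0=15, direction=positive, advance = 80 mod 15 = 5 teeth = 5/15 turn
  gear 1: T1=13, direction=negative, advance = 80 mod 13 = 2 teeth = 2/13 turn
Gear 1: 80 mod 13 = 2
Fraction = 2 / 13 = 2/13 (gcd(2,13)=1) = 2/13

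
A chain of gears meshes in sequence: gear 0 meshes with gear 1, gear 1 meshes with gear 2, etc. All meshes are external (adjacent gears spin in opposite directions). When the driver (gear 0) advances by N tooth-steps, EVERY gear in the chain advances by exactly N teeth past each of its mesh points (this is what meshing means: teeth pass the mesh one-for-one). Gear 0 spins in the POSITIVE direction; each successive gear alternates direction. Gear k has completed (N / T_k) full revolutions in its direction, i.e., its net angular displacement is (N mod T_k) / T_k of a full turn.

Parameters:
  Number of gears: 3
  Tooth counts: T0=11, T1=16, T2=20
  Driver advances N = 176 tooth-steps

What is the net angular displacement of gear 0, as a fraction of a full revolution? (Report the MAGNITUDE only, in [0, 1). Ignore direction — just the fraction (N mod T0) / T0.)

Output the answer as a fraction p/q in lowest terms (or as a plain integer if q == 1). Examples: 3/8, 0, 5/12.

Answer: 0

Derivation:
Chain of 3 gears, tooth counts: [11, 16, 20]
  gear 0: T0=11, direction=positive, advance = 176 mod 11 = 0 teeth = 0/11 turn
  gear 1: T1=16, direction=negative, advance = 176 mod 16 = 0 teeth = 0/16 turn
  gear 2: T2=20, direction=positive, advance = 176 mod 20 = 16 teeth = 16/20 turn
Gear 0: 176 mod 11 = 0
Fraction = 0 / 11 = 0/1 (gcd(0,11)=11) = 0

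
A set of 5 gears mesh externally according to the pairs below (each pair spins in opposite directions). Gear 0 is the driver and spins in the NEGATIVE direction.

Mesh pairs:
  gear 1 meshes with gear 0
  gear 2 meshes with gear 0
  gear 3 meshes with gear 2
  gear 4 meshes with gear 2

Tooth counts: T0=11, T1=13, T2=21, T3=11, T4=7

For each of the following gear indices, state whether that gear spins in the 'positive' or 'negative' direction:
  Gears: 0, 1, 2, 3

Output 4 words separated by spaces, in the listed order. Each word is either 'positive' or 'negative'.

Answer: negative positive positive negative

Derivation:
Gear 0 (driver): negative (depth 0)
  gear 1: meshes with gear 0 -> depth 1 -> positive (opposite of gear 0)
  gear 2: meshes with gear 0 -> depth 1 -> positive (opposite of gear 0)
  gear 3: meshes with gear 2 -> depth 2 -> negative (opposite of gear 2)
  gear 4: meshes with gear 2 -> depth 2 -> negative (opposite of gear 2)
Queried indices 0, 1, 2, 3 -> negative, positive, positive, negative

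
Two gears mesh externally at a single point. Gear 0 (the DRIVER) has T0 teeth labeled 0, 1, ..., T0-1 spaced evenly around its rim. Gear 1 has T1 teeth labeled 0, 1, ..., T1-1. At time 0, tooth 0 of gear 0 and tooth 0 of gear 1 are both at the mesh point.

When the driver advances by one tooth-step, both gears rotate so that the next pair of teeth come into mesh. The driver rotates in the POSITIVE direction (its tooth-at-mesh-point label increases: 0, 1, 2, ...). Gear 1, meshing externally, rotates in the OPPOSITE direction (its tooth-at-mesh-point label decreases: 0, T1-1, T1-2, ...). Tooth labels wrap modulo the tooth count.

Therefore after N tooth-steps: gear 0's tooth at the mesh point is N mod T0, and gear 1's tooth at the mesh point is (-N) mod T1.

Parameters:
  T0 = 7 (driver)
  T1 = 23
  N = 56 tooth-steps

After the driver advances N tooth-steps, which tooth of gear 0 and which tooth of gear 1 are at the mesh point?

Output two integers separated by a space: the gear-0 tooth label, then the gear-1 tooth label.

Gear 0 (driver, T0=7): tooth at mesh = N mod T0
  56 = 8 * 7 + 0, so 56 mod 7 = 0
  gear 0 tooth = 0
Gear 1 (driven, T1=23): tooth at mesh = (-N) mod T1
  56 = 2 * 23 + 10, so 56 mod 23 = 10
  (-56) mod 23 = (-10) mod 23 = 23 - 10 = 13
Mesh after 56 steps: gear-0 tooth 0 meets gear-1 tooth 13

Answer: 0 13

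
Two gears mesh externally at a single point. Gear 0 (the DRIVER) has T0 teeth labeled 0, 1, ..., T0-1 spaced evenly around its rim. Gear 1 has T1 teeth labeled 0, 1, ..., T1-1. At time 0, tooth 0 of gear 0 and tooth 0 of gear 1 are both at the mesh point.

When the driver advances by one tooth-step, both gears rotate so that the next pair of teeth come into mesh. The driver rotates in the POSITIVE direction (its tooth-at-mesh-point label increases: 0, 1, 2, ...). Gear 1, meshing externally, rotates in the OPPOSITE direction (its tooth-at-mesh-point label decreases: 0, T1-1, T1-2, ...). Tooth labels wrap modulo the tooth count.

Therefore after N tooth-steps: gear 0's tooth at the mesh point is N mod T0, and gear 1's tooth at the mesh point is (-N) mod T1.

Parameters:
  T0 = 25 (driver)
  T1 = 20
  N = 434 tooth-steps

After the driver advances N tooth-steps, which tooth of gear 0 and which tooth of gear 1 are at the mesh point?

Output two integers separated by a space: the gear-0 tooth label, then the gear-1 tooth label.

Answer: 9 6

Derivation:
Gear 0 (driver, T0=25): tooth at mesh = N mod T0
  434 = 17 * 25 + 9, so 434 mod 25 = 9
  gear 0 tooth = 9
Gear 1 (driven, T1=20): tooth at mesh = (-N) mod T1
  434 = 21 * 20 + 14, so 434 mod 20 = 14
  (-434) mod 20 = (-14) mod 20 = 20 - 14 = 6
Mesh after 434 steps: gear-0 tooth 9 meets gear-1 tooth 6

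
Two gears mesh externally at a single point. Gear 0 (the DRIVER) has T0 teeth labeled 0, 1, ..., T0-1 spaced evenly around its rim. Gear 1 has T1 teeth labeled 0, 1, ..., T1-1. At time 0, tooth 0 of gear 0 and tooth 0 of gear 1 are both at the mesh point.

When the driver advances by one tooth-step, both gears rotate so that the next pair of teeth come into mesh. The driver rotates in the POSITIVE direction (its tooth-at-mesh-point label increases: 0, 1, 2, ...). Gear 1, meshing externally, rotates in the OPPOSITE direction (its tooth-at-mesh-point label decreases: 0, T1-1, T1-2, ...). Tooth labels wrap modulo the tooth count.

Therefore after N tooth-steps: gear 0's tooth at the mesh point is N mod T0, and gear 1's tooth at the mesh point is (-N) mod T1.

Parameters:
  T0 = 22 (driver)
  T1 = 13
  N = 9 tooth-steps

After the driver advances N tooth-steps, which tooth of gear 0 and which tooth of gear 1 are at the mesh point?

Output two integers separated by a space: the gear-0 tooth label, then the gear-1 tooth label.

Answer: 9 4

Derivation:
Gear 0 (driver, T0=22): tooth at mesh = N mod T0
  9 = 0 * 22 + 9, so 9 mod 22 = 9
  gear 0 tooth = 9
Gear 1 (driven, T1=13): tooth at mesh = (-N) mod T1
  9 = 0 * 13 + 9, so 9 mod 13 = 9
  (-9) mod 13 = (-9) mod 13 = 13 - 9 = 4
Mesh after 9 steps: gear-0 tooth 9 meets gear-1 tooth 4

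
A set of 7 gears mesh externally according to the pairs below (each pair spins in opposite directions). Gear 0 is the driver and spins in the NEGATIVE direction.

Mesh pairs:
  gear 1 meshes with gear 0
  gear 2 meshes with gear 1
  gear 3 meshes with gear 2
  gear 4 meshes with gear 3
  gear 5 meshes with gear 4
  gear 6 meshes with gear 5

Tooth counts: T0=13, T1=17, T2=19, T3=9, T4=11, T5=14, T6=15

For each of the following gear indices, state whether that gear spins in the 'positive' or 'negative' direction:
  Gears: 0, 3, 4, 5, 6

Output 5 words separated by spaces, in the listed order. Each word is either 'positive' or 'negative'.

Answer: negative positive negative positive negative

Derivation:
Gear 0 (driver): negative (depth 0)
  gear 1: meshes with gear 0 -> depth 1 -> positive (opposite of gear 0)
  gear 2: meshes with gear 1 -> depth 2 -> negative (opposite of gear 1)
  gear 3: meshes with gear 2 -> depth 3 -> positive (opposite of gear 2)
  gear 4: meshes with gear 3 -> depth 4 -> negative (opposite of gear 3)
  gear 5: meshes with gear 4 -> depth 5 -> positive (opposite of gear 4)
  gear 6: meshes with gear 5 -> depth 6 -> negative (opposite of gear 5)
Queried indices 0, 3, 4, 5, 6 -> negative, positive, negative, positive, negative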